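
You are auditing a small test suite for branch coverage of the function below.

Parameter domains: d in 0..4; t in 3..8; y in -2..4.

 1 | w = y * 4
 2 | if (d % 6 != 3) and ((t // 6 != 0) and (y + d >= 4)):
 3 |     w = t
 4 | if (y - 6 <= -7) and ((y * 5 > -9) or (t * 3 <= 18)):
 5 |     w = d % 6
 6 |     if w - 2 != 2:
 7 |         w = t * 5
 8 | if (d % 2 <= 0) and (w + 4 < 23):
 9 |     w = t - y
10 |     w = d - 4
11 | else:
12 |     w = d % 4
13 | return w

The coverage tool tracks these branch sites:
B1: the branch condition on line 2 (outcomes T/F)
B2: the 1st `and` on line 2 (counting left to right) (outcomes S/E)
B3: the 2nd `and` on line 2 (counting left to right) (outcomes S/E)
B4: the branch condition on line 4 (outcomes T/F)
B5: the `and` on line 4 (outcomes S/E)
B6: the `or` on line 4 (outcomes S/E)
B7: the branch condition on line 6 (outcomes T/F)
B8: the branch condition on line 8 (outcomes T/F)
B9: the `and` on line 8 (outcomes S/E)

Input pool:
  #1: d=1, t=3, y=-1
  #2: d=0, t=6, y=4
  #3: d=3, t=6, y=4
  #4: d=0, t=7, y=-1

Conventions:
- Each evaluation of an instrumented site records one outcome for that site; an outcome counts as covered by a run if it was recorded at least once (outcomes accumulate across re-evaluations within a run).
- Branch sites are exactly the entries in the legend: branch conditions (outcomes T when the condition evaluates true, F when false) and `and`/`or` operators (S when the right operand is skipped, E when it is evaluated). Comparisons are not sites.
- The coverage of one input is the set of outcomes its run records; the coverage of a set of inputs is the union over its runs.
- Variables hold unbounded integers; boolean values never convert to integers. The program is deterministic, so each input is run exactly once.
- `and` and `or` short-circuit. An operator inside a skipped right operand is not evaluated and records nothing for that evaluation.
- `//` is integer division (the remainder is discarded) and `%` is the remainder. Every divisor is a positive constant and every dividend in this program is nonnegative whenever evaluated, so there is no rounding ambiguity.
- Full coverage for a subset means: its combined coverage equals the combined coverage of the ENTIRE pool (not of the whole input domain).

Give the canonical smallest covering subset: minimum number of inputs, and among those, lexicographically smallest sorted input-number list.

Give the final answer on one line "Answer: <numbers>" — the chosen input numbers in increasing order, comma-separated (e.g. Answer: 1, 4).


#1 (d=1, t=3, y=-1) -> B2->E, B3->S, B1->F, B5->E, B6->S, B4->T, B7->T, B9->S, B8->F; covered: B1=F, B2=E, B3=S, B4=T, B5=E, B6=S, B7=T, B8=F, B9=S
#2 (d=0, t=6, y=4) -> B2->E, B3->E, B1->T, B5->S, B4->F, B9->E, B8->T; covered: B1=T, B2=E, B3=E, B4=F, B5=S, B8=T, B9=E
#3 (d=3, t=6, y=4) -> B2->S, B1->F, B5->S, B4->F, B9->S, B8->F; covered: B1=F, B2=S, B4=F, B5=S, B8=F, B9=S
#4 (d=0, t=7, y=-1) -> B2->E, B3->E, B1->F, B5->E, B6->S, B4->T, B7->T, B9->E, B8->F; covered: B1=F, B2=E, B3=E, B4=T, B5=E, B6=S, B7=T, B8=F, B9=E
together the pool reaches 16 outcomes: B1=T, B1=F, B2=S, B2=E, B3=S, B3=E, B4=T, B4=F, B5=S, B5=E, B6=S, B7=T, B8=T, B8=F, B9=S, B9=E
size 1 is not enough: best union over all size-1 subsets is 9/16
size 2 is not enough: best union over all size-2 subsets is 15/16
size 3: inputs {1, 2, 3} cover all 16 outcomes, and no lexicographically smaller subset of this size does
Answer: 1, 2, 3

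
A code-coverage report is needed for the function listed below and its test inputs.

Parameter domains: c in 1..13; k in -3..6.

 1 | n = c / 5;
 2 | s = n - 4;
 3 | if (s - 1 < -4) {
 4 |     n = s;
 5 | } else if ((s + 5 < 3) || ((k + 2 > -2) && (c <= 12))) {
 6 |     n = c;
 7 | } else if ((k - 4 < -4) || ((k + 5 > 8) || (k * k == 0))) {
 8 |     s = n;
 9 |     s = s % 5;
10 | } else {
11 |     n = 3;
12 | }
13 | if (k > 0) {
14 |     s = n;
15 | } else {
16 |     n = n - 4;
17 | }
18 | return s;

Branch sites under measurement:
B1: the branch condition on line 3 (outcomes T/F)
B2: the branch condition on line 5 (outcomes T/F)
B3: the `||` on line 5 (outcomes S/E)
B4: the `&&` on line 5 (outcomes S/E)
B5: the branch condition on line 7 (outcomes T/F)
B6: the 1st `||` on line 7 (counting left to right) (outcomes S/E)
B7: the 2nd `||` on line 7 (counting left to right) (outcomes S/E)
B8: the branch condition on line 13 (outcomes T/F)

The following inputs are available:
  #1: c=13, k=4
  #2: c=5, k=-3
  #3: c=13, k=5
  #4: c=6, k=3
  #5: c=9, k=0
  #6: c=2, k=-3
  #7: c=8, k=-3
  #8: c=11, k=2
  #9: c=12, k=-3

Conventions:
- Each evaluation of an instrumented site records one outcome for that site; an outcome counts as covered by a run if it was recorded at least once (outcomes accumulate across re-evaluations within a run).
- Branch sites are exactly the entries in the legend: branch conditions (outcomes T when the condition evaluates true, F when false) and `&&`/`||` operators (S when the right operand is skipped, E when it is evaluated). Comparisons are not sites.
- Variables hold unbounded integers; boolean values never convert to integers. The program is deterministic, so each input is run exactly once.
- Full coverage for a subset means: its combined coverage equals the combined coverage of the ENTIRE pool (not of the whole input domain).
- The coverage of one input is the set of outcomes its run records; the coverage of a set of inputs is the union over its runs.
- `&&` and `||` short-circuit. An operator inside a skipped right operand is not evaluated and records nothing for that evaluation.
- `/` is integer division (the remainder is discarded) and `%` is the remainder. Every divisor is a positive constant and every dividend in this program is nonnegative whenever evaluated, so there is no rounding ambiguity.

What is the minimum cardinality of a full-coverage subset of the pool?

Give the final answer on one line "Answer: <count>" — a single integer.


run #1 (c=13, k=4) runs B1->F, B3->E, B4->E, B2->F, B6->E, B7->S, B5->T, B8->T; records B1=F, B2=F, B3=E, B4=E, B5=T, B6=E, B7=S, B8=T
run #2 (c=5, k=-3) runs B1->F, B3->S, B2->T, B8->F; records B1=F, B2=T, B3=S, B8=F
run #3 (c=13, k=5) runs B1->F, B3->E, B4->E, B2->F, B6->E, B7->S, B5->T, B8->T; records B1=F, B2=F, B3=E, B4=E, B5=T, B6=E, B7=S, B8=T
run #4 (c=6, k=3) runs B1->F, B3->S, B2->T, B8->T; records B1=F, B2=T, B3=S, B8=T
run #5 (c=9, k=0) runs B1->F, B3->S, B2->T, B8->F; records B1=F, B2=T, B3=S, B8=F
run #6 (c=2, k=-3) runs B1->T, B8->F; records B1=T, B8=F
run #7 (c=8, k=-3) runs B1->F, B3->S, B2->T, B8->F; records B1=F, B2=T, B3=S, B8=F
run #8 (c=11, k=2) runs B1->F, B3->E, B4->E, B2->T, B8->T; records B1=F, B2=T, B3=E, B4=E, B8=T
run #9 (c=12, k=-3) runs B1->F, B3->E, B4->E, B2->T, B8->F; records B1=F, B2=T, B3=E, B4=E, B8=F
together the pool reaches 12 outcomes: B1=T, B1=F, B2=T, B2=F, B3=S, B3=E, B4=E, B5=T, B6=E, B7=S, B8=T, B8=F
no size-1 subset reaches all 12 outcomes (best union: 8/12)
no size-2 subset reaches all 12 outcomes (best union: 11/12)
size 3: inputs {1, 2, 6} cover all 12 outcomes, and no lexicographically smaller subset of this size does
Answer: 3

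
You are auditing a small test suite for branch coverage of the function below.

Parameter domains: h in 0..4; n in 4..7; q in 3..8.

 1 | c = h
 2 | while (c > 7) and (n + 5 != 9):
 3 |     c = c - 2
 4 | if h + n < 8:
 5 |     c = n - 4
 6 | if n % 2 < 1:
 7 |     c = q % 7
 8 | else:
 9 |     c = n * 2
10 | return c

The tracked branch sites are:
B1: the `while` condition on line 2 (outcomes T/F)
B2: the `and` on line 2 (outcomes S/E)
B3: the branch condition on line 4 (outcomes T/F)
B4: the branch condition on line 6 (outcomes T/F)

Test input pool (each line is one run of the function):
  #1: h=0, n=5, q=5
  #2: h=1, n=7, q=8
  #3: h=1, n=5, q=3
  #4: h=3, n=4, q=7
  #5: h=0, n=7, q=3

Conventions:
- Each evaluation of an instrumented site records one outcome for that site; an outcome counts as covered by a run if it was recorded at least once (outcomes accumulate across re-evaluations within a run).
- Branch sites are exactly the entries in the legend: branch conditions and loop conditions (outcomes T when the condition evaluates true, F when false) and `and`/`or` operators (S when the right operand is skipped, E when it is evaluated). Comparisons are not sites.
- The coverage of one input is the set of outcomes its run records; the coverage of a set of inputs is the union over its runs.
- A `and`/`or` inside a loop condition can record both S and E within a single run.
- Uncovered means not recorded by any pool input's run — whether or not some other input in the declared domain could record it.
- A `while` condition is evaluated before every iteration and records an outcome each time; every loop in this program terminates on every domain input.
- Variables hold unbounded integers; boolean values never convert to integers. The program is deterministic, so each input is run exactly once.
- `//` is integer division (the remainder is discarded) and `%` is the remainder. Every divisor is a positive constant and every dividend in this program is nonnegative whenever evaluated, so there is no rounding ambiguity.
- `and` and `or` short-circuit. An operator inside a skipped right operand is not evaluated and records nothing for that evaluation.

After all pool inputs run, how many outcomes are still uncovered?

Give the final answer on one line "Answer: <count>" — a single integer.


test 1 (h=0, n=5, q=5) fires B2->S, B1->F, B3->T, B4->F; hits B1=F, B2=S, B3=T, B4=F
test 2 (h=1, n=7, q=8) fires B2->S, B1->F, B3->F, B4->F; hits B1=F, B2=S, B3=F, B4=F
test 3 (h=1, n=5, q=3) fires B2->S, B1->F, B3->T, B4->F; hits B1=F, B2=S, B3=T, B4=F
test 4 (h=3, n=4, q=7) fires B2->S, B1->F, B3->T, B4->T; hits B1=F, B2=S, B3=T, B4=T
test 5 (h=0, n=7, q=3) fires B2->S, B1->F, B3->T, B4->F; hits B1=F, B2=S, B3=T, B4=F
union over the pool: B1=F, B2=S, B3=T, B3=F, B4=T, B4=F
uncovered (2 of 8): B1=T, B2=E
Answer: 2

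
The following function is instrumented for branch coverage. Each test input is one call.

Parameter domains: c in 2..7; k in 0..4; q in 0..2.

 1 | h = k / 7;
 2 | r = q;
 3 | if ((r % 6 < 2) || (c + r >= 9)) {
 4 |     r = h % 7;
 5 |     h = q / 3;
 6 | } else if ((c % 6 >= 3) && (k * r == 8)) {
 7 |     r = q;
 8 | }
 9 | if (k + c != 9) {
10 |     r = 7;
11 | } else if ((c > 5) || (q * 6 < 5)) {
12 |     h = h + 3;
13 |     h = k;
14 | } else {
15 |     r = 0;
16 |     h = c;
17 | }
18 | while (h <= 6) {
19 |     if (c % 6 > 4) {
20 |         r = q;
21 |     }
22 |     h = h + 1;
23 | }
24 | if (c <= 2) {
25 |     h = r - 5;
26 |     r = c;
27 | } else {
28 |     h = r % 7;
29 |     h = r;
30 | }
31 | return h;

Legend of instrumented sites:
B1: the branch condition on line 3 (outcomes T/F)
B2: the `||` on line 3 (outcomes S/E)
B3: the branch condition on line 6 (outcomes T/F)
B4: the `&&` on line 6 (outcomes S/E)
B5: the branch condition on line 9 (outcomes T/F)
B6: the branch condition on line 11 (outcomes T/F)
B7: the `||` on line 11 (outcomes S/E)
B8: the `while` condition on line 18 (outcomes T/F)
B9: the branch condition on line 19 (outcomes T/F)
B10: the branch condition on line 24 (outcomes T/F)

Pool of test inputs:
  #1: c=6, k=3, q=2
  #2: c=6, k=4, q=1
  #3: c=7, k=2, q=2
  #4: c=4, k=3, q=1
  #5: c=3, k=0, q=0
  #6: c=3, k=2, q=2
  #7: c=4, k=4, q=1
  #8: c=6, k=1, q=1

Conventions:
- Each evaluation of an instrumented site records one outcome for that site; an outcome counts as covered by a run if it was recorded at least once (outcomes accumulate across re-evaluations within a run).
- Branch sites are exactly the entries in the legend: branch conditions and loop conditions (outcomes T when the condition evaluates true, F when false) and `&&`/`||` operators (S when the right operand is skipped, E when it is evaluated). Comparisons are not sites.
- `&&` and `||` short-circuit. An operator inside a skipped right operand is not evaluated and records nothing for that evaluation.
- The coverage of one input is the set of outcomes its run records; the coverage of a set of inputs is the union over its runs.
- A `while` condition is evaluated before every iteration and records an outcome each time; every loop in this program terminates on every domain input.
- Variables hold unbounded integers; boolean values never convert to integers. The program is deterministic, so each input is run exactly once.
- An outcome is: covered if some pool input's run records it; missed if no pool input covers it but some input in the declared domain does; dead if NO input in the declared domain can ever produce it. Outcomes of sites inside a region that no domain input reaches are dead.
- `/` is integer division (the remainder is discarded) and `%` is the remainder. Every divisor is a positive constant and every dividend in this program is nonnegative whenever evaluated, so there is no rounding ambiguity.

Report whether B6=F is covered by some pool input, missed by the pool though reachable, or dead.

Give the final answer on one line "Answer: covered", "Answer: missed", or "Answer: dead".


no pool input records B6=F
but domain input (c=5, k=4, q=1) does record it -> reachable, so missed
Answer: missed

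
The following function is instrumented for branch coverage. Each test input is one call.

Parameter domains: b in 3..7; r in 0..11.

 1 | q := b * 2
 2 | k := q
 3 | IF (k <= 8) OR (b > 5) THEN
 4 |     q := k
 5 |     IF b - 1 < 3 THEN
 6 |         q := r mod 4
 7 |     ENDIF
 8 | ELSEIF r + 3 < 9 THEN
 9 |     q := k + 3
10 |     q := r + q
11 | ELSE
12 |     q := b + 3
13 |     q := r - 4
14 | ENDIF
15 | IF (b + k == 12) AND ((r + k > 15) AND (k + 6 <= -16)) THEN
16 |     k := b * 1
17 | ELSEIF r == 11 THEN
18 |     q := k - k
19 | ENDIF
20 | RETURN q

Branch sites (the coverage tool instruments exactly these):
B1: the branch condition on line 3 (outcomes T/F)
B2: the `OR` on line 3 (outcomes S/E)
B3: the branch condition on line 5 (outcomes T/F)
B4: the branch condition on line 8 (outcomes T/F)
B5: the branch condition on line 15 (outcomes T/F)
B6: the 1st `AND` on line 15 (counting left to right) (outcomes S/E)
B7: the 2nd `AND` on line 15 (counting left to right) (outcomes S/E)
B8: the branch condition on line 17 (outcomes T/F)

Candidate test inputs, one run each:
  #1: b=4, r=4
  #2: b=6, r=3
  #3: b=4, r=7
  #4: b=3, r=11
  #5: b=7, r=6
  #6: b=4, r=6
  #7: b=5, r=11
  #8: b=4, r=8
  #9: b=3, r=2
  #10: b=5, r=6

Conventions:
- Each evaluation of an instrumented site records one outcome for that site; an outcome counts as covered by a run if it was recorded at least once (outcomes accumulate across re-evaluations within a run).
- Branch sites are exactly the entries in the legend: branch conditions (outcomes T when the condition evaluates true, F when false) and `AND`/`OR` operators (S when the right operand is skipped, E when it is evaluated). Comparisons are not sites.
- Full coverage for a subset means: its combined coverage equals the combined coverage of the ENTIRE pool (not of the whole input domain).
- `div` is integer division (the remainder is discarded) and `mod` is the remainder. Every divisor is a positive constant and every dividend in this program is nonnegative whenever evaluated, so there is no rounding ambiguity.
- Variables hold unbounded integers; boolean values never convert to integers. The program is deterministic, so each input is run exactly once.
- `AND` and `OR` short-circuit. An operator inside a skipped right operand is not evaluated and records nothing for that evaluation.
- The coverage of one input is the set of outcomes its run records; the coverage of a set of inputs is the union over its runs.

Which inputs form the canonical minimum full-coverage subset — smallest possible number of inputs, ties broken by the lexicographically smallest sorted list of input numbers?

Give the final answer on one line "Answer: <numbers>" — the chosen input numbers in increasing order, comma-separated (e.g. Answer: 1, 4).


run #1 (b=4, r=4) records B1=T, B2=S, B3=F, B5=F, B6=E, B7=S, B8=F
run #2 (b=6, r=3) records B1=T, B2=E, B3=F, B5=F, B6=S, B8=F
run #3 (b=4, r=7) records B1=T, B2=S, B3=F, B5=F, B6=E, B7=S, B8=F
run #4 (b=3, r=11) records B1=T, B2=S, B3=T, B5=F, B6=S, B8=T
run #5 (b=7, r=6) records B1=T, B2=E, B3=F, B5=F, B6=S, B8=F
run #6 (b=4, r=6) records B1=T, B2=S, B3=F, B5=F, B6=E, B7=S, B8=F
run #7 (b=5, r=11) records B1=F, B2=E, B4=F, B5=F, B6=S, B8=T
run #8 (b=4, r=8) records B1=T, B2=S, B3=F, B5=F, B6=E, B7=E, B8=F
run #9 (b=3, r=2) records B1=T, B2=S, B3=T, B5=F, B6=S, B8=F
run #10 (b=5, r=6) records B1=F, B2=E, B4=F, B5=F, B6=S, B8=F
together the pool reaches 14 outcomes: B1=T, B1=F, B2=S, B2=E, B3=T, B3=F, B4=F, B5=F, B6=S, B6=E, B7=S, B7=E, B8=T, B8=F
checked all size-1 subsets: none covers 14 outcomes (max 7/14)
checked all size-2 subsets: none covers 14 outcomes (max 12/14)
checked all size-3 subsets: none covers 14 outcomes (max 13/14)
size 4: inputs {1, 4, 7, 8} cover all 14 outcomes, and no lexicographically smaller subset of this size does
Answer: 1, 4, 7, 8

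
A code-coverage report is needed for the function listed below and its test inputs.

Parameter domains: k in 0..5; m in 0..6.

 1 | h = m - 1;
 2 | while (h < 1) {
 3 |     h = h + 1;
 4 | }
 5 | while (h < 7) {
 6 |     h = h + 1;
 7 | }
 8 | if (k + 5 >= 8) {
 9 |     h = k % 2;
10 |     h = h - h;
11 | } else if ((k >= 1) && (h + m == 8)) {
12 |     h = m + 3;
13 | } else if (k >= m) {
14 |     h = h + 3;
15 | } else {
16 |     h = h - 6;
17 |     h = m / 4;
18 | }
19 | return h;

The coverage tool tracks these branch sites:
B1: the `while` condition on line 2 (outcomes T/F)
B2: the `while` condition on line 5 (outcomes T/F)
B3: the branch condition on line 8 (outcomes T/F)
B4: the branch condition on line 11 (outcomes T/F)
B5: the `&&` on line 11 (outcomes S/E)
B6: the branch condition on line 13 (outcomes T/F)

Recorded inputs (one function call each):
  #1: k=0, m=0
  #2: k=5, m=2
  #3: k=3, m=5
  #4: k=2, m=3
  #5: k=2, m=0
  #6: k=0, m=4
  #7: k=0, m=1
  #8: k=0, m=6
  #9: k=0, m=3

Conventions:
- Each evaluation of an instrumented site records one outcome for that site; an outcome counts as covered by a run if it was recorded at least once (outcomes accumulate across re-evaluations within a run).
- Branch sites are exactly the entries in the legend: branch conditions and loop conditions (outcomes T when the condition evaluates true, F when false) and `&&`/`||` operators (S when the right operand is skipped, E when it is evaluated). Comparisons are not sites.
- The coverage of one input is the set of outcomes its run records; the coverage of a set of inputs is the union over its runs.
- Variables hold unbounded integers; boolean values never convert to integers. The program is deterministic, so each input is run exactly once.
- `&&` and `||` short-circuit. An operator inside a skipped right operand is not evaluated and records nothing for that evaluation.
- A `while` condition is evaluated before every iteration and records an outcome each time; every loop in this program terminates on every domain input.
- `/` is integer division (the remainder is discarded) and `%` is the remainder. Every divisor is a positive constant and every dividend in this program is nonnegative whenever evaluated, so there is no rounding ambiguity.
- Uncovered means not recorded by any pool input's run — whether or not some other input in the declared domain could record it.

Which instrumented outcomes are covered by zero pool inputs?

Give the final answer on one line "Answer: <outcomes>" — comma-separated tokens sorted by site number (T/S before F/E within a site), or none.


#1 (k=0, m=0) -> B1->T, B1->T, B1->F, B2->T, B2->T, B2->T, B2->T, B2->T, B2->T, B2->F, B3->F, B5->S, B4->F, B6->T; covered: B1=T, B1=F, B2=T, B2=F, B3=F, B4=F, B5=S, B6=T
#2 (k=5, m=2) -> B1->F, B2->T, B2->T, B2->T, B2->T, B2->T, B2->T, B2->F, B3->T; covered: B1=F, B2=T, B2=F, B3=T
#3 (k=3, m=5) -> B1->F, B2->T, B2->T, B2->T, B2->F, B3->T; covered: B1=F, B2=T, B2=F, B3=T
#4 (k=2, m=3) -> B1->F, B2->T, B2->T, B2->T, B2->T, B2->T, B2->F, B3->F, B5->E, B4->F, B6->F; covered: B1=F, B2=T, B2=F, B3=F, B4=F, B5=E, B6=F
#5 (k=2, m=0) -> B1->T, B1->T, B1->F, B2->T, B2->T, B2->T, B2->T, B2->T, B2->T, B2->F, B3->F, B5->E, B4->F, B6->T; covered: B1=T, B1=F, B2=T, B2=F, B3=F, B4=F, B5=E, B6=T
#6 (k=0, m=4) -> B1->F, B2->T, B2->T, B2->T, B2->T, B2->F, B3->F, B5->S, B4->F, B6->F; covered: B1=F, B2=T, B2=F, B3=F, B4=F, B5=S, B6=F
#7 (k=0, m=1) -> B1->T, B1->F, B2->T, B2->T, B2->T, B2->T, B2->T, B2->T, B2->F, B3->F, B5->S, B4->F, B6->F; covered: B1=T, B1=F, B2=T, B2=F, B3=F, B4=F, B5=S, B6=F
#8 (k=0, m=6) -> B1->F, B2->T, B2->T, B2->F, B3->F, B5->S, B4->F, B6->F; covered: B1=F, B2=T, B2=F, B3=F, B4=F, B5=S, B6=F
#9 (k=0, m=3) -> B1->F, B2->T, B2->T, B2->T, B2->T, B2->T, B2->F, B3->F, B5->S, B4->F, B6->F; covered: B1=F, B2=T, B2=F, B3=F, B4=F, B5=S, B6=F
union over the pool: B1=T, B1=F, B2=T, B2=F, B3=T, B3=F, B4=F, B5=S, B5=E, B6=T, B6=F
uncovered (1 of 12): B4=T
Answer: B4=T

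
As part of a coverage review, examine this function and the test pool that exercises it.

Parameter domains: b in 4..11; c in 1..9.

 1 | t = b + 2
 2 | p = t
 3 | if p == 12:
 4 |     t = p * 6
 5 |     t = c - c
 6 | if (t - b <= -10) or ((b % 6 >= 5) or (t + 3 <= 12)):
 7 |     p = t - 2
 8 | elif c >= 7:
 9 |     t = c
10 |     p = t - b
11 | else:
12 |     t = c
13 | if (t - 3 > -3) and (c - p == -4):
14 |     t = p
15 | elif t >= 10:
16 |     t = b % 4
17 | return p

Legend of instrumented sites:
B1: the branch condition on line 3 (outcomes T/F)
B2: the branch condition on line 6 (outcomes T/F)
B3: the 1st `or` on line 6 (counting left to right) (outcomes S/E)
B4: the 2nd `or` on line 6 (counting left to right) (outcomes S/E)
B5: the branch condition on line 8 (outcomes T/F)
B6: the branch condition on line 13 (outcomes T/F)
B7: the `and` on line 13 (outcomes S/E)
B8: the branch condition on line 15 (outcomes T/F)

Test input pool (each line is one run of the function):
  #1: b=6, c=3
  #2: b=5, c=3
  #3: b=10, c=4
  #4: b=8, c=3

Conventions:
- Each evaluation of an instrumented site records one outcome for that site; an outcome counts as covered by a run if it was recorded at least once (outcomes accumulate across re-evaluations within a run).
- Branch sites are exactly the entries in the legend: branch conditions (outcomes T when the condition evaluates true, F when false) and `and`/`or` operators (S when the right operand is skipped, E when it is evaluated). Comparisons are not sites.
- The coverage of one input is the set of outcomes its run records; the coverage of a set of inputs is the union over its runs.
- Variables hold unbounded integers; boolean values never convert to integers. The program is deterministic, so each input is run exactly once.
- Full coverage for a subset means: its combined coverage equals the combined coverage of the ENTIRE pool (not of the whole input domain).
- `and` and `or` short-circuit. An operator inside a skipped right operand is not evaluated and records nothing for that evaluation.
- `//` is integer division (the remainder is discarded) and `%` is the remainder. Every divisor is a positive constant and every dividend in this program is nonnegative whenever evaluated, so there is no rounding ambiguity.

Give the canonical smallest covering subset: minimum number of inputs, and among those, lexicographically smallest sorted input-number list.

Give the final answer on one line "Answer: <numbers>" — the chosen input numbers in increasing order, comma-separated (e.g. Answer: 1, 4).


run #1 (b=6, c=3) records B1=F, B2=T, B3=E, B4=E, B6=F, B7=E, B8=F
run #2 (b=5, c=3) records B1=F, B2=T, B3=E, B4=S, B6=F, B7=E, B8=F
run #3 (b=10, c=4) records B1=T, B2=T, B3=S, B6=F, B7=S, B8=F
run #4 (b=8, c=3) records B1=F, B2=F, B3=E, B4=E, B5=F, B6=F, B7=E, B8=F
together the pool reaches 13 outcomes: B1=T, B1=F, B2=T, B2=F, B3=S, B3=E, B4=S, B4=E, B5=F, B6=F, B7=S, B7=E, B8=F
no size-1 subset reaches all 13 outcomes (best union: 8/13)
no size-2 subset reaches all 13 outcomes (best union: 12/13)
inputs {2, 3, 4} (size 3) cover everything; no size-3 subset with a lexicographically smaller index list covers all 13
Answer: 2, 3, 4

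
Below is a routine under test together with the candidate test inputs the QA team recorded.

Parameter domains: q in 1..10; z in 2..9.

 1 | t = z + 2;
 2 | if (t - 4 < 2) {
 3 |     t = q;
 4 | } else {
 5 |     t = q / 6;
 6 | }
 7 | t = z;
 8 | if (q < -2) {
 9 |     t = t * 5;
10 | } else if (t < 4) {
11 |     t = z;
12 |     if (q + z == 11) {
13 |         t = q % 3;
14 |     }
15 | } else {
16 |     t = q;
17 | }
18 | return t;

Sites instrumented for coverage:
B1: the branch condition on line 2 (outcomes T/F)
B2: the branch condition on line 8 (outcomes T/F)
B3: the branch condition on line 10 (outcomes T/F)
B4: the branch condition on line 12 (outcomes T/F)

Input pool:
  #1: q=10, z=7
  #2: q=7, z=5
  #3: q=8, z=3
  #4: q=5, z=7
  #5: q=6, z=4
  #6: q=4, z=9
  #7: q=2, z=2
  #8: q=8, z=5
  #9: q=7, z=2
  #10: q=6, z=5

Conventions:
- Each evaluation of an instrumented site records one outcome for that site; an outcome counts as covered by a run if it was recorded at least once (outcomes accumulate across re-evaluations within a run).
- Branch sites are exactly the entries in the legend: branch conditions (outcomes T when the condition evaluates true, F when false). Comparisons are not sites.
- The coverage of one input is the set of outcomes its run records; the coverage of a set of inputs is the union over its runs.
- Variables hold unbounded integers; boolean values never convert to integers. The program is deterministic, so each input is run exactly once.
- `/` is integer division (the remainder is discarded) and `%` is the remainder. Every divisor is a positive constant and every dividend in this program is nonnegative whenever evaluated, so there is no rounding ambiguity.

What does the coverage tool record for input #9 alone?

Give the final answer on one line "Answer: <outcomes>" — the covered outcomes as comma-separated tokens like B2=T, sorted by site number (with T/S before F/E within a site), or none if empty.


Event log for input #9 (q=7, z=2):
  B1->T, B2->F, B3->T, B4->F
as a set, this run covers: B1=T, B2=F, B3=T, B4=F
Answer: B1=T, B2=F, B3=T, B4=F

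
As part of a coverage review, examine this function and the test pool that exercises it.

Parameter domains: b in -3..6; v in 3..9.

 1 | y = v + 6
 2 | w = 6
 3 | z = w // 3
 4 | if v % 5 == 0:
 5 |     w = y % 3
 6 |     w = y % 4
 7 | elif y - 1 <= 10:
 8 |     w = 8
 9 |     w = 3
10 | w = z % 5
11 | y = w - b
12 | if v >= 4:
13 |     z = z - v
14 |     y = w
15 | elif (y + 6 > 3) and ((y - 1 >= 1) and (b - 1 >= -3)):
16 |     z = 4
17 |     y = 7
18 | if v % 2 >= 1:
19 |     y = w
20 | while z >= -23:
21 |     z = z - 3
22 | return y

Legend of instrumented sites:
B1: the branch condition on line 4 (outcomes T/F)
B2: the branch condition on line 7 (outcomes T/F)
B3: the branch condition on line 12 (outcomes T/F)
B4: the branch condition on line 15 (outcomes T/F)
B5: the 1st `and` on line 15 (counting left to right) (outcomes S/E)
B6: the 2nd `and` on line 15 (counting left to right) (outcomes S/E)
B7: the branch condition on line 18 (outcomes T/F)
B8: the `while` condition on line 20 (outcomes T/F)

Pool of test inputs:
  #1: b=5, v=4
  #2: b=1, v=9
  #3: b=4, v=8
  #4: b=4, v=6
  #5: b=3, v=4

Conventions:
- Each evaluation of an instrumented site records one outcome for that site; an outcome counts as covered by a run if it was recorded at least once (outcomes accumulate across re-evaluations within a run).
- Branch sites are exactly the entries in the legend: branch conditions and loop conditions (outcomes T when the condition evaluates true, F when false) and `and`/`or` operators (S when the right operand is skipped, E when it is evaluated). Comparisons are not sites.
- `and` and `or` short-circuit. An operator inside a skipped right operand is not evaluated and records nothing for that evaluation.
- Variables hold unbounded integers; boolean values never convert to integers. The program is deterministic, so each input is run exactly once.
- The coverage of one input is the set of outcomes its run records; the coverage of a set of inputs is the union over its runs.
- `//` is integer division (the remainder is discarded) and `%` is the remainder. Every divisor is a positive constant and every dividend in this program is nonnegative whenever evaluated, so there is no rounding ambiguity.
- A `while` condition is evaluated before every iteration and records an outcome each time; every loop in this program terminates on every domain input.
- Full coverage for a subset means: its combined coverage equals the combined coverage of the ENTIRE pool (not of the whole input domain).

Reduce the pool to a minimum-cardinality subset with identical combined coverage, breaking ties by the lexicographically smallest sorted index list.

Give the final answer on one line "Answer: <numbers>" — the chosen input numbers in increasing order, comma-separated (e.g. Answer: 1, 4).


test 1 (b=5, v=4) hits B1=F, B2=T, B3=T, B7=F, B8=T, B8=F
test 2 (b=1, v=9) hits B1=F, B2=F, B3=T, B7=T, B8=T, B8=F
test 3 (b=4, v=8) hits B1=F, B2=F, B3=T, B7=F, B8=T, B8=F
test 4 (b=4, v=6) hits B1=F, B2=F, B3=T, B7=F, B8=T, B8=F
test 5 (b=3, v=4) hits B1=F, B2=T, B3=T, B7=F, B8=T, B8=F
union over all inputs: B1=F, B2=T, B2=F, B3=T, B7=T, B7=F, B8=T, B8=F (8 outcomes)
size 1 is not enough: best union over all size-1 subsets is 6/8
inputs {1, 2} (size 2) cover everything; no size-2 subset with a lexicographically smaller index list covers all 8
Answer: 1, 2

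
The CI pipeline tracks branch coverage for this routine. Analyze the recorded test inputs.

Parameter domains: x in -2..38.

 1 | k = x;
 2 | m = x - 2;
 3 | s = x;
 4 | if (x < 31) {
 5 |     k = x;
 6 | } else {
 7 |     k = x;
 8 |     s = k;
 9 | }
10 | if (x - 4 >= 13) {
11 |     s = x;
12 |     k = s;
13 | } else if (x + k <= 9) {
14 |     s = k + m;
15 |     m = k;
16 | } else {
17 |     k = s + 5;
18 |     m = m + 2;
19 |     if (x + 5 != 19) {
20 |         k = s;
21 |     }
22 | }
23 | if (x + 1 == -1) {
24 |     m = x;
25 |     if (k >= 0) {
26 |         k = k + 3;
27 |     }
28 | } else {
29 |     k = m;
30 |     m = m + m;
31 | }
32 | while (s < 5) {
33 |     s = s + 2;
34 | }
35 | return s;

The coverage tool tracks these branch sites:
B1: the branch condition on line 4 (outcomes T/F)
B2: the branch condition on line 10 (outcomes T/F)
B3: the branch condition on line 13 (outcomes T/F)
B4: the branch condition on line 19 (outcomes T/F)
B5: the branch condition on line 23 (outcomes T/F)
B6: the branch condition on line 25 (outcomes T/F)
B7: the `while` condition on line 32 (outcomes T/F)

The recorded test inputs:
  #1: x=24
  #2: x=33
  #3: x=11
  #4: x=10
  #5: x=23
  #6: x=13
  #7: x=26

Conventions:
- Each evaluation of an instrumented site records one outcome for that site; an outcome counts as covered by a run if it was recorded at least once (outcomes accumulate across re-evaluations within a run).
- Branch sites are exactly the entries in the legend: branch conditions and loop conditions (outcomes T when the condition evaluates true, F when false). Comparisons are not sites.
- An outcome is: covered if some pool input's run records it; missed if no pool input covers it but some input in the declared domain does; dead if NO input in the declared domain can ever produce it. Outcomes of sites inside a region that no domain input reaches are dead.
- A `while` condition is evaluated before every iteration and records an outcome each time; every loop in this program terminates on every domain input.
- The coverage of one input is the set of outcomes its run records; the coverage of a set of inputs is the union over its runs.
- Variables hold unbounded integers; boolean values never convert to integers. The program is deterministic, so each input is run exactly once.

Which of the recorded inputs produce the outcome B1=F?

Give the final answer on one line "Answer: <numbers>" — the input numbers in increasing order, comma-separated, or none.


input #1 (x=24): misses B1=F
input #2 (x=33): covers B1=F
input #3 (x=11): misses B1=F
input #4 (x=10): misses B1=F
input #5 (x=23): misses B1=F
input #6 (x=13): misses B1=F
input #7 (x=26): misses B1=F
Answer: 2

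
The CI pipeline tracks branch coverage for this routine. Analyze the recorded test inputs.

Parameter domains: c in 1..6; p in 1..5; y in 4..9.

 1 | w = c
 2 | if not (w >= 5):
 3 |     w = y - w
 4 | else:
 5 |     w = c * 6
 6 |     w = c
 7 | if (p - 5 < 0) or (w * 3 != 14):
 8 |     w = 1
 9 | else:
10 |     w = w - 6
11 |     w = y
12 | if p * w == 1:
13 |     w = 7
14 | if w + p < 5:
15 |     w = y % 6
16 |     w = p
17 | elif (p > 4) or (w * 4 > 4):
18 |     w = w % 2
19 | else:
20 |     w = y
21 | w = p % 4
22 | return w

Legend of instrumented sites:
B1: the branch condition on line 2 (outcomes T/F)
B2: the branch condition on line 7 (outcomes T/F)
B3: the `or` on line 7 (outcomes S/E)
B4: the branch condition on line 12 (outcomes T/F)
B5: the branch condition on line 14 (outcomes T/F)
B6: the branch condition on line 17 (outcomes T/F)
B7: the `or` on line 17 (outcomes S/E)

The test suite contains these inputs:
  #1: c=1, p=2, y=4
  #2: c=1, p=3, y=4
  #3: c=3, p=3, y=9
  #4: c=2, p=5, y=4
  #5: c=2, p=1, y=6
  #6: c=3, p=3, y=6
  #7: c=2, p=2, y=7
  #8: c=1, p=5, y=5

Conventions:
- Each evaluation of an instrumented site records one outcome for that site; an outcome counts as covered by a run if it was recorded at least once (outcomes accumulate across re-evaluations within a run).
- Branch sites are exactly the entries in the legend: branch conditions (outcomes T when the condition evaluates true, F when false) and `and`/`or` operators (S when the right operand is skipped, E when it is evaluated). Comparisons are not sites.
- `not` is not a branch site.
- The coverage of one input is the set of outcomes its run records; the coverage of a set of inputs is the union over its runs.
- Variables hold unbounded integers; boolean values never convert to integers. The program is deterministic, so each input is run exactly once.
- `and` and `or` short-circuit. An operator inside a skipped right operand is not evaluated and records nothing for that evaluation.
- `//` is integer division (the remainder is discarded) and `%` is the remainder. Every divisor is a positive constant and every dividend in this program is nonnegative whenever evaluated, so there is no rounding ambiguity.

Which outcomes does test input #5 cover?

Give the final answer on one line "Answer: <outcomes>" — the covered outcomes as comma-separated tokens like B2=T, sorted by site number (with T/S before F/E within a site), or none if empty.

Simulating input #5 (c=2, p=1, y=6) step by step:
  B1->T, B3->S, B2->T, B4->T, B5->F, B7->E, B6->T
collecting distinct outcomes: B1=T, B2=T, B3=S, B4=T, B5=F, B6=T, B7=E

Answer: B1=T, B2=T, B3=S, B4=T, B5=F, B6=T, B7=E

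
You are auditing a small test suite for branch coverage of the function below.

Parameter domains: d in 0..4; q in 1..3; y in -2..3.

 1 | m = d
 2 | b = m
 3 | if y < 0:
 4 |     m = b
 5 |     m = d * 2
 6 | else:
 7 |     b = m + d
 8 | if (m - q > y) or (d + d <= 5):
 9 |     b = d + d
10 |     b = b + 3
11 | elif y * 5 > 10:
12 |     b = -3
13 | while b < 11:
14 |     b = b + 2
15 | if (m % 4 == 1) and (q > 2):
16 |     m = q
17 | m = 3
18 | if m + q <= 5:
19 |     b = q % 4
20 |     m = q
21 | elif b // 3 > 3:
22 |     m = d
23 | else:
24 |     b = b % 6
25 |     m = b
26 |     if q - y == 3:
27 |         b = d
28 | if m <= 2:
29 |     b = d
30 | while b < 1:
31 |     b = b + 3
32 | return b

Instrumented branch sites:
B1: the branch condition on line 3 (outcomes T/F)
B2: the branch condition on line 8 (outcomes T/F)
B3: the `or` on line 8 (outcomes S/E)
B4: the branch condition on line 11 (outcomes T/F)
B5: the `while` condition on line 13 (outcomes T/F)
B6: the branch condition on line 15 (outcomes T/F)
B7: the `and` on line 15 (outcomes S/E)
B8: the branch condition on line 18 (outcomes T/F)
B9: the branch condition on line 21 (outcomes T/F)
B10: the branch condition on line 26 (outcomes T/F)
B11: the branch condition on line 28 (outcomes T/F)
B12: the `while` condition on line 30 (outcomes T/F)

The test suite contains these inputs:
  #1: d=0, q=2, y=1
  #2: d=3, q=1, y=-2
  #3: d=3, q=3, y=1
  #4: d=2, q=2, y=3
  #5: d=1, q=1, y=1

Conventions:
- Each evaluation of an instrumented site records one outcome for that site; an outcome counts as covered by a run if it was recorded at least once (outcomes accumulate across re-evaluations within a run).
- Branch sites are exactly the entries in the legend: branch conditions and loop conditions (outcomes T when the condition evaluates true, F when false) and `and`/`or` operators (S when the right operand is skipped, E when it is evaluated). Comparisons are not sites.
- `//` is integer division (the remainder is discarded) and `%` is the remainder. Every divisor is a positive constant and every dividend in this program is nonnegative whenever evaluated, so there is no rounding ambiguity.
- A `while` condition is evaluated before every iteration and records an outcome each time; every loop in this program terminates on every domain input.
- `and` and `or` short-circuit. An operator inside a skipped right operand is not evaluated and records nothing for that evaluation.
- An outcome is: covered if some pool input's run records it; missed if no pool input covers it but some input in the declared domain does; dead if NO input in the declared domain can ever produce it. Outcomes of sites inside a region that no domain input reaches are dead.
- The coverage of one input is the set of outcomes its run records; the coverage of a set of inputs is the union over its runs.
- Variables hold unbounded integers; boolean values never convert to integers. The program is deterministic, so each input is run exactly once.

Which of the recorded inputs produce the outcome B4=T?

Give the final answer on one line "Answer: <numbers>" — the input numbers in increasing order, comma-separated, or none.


input #1 (d=0, q=2, y=1): misses B4=T
input #2 (d=3, q=1, y=-2): misses B4=T
input #3 (d=3, q=3, y=1): misses B4=T
input #4 (d=2, q=2, y=3): misses B4=T
input #5 (d=1, q=1, y=1): misses B4=T
Answer: none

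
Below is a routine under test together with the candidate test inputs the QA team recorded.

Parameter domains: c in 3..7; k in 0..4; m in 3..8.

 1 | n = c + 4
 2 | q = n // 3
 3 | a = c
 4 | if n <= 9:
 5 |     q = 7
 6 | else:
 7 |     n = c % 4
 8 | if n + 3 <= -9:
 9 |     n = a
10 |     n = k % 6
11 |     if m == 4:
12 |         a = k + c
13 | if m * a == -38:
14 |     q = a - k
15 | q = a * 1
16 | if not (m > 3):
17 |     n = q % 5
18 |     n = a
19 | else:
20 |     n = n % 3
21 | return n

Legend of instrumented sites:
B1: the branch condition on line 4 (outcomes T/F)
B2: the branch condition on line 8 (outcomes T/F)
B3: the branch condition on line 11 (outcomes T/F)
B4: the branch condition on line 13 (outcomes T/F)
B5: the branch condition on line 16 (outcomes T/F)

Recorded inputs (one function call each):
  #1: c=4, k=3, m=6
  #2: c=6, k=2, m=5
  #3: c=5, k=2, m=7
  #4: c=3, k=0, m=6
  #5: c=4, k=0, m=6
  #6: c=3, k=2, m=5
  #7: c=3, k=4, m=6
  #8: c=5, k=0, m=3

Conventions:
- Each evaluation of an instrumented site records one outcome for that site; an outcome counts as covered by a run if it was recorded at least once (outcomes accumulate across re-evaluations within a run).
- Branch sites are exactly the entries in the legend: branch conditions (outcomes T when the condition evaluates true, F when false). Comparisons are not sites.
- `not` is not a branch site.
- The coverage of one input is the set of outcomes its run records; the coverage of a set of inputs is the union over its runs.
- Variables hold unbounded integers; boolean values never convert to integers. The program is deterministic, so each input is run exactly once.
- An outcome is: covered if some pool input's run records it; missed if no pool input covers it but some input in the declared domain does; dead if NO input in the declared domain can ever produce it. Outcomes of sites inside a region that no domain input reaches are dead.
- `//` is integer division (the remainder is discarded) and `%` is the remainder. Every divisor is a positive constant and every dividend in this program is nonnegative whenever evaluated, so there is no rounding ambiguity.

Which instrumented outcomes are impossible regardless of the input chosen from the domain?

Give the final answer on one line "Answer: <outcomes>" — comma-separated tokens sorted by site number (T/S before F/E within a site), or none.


running all 150 domain inputs and tallying outcomes:
  B2=T: no domain input ever produces it -> dead
  B3=T: no domain input ever produces it -> dead
  B3=F: no domain input ever produces it -> dead
  B4=T: no domain input ever produces it -> dead
  reachable outcomes have witnesses, e.g. B1=T (e.g. c=3, k=0, m=3), B1=F (e.g. c=6, k=0, m=3), B2=F (e.g. c=3, k=0, m=3), B4=F (e.g. c=3, k=0, m=3)
Answer: B2=T, B3=T, B3=F, B4=T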